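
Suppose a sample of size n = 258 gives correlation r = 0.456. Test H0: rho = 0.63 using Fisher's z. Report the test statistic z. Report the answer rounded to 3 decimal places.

Fisher z: atanh(0.456) = 0.492249, atanh(0.63) = 0.741416
z = (z_r − z_0)·√(n−3) = (0.492249 − 0.741416)·√255 = -0.249167 · 15.968719 = -3.979

-3.979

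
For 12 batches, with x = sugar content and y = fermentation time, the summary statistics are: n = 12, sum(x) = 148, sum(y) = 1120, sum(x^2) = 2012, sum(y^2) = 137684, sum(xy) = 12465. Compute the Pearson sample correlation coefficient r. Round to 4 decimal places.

Numerator: nΣxy − (Σx)(Σy) = 12·12465 − (148)(1120) = -16180
Denominator: √[(nΣx²−(Σx)²)(nΣy²−(Σy)²)]
  nΣx²−(Σx)² = 12·2012 − 21904 = 2240;  nΣy²−(Σy)² = 12·137684 − 1254400 = 397808
  √(2240·397808) = √891089920 = 29851.1293
r = -16180 / 29851.1293 = -0.5420

-0.5420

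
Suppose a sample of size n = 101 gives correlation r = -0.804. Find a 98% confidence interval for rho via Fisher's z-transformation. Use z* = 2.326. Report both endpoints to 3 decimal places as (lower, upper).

(-0.873, -0.704)

Fisher z: z_r = atanh(r) = ½·ln((1+(-0.804))/(1−(-0.804))) = -1.109824
SE(z) = 1/√(n−3) = 1/√98 = 0.101015
98% ⇒ z* = 2.326; margin = 2.326·0.101015 = 0.234961
CI on z-scale: (-1.344785, -0.874863)
Back-transform: tanh(-1.344785) = -0.872817, tanh(-0.874863) = -0.703836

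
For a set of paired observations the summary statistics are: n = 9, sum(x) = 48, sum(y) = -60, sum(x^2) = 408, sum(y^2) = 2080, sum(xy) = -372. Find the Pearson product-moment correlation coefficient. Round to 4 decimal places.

-0.1029

Numerator: nΣxy − (Σx)(Σy) = 9·(-372) − (48)(-60) = -468
Denominator: √[(nΣx²−(Σx)²)(nΣy²−(Σy)²)]
  nΣx²−(Σx)² = 9·408 − 2304 = 1368;  nΣy²−(Σy)² = 9·2080 − 3600 = 15120
  √(1368·15120) = √20684160 = 4547.9842
r = -468 / 4547.9842 = -0.1029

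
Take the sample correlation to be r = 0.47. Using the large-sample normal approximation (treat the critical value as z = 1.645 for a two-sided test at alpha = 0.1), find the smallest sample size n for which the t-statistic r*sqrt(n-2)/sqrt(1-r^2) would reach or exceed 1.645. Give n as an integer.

Need r·√(n−2)/√(1−r²) ≥ 1.645
√(n−2) ≥ 1.645·√(1−0.2209) / 0.47 = 1.645·0.882666 / 0.47 = 3.0893
n−2 ≥ 9.5438  ⇒  n ≥ 11.5438
Smallest integer n = 12

12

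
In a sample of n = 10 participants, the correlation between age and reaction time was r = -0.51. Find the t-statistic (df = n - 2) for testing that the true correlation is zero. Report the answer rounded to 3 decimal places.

1 − r² = 1 − 0.2601 = 0.7399;  √(1−r²) = 0.860174
√(n−2) = √8 = 2.828427
t = r·√(n−2)/√(1−r²) = -0.51 · 2.828427 / 0.860174 = -1.677

-1.677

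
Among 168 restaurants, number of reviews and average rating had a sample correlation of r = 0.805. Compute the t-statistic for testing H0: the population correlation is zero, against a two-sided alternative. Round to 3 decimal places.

t = r·√(n−2) / √(1−r²) with r = 0.805, n = 168
  = 0.805·√166 / √(1 − 0.648025)
  = 0.805·12.884099 / 0.593275
  = 10.371700 / 0.593275 = 17.482

17.482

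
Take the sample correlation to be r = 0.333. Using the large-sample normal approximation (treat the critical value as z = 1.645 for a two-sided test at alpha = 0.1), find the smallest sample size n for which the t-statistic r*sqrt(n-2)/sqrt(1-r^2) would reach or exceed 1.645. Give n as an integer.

Need r·√(n−2)/√(1−r²) ≥ 1.645
√(n−2) ≥ 1.645·√(1−0.110889) / 0.333 = 1.645·0.942927 / 0.333 = 4.6580
n−2 ≥ 21.6970  ⇒  n ≥ 23.6970
Smallest integer n = 24

24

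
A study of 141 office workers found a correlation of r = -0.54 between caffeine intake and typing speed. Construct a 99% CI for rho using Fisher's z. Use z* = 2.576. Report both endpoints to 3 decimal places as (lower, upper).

z_r = atanh(-0.54) = -0.604156;  SE = 1/√(n−3) = 1/√138 = 0.085126
z-limits: -0.604156 ± 2.576·0.085126 = -0.604156 ± 0.219285 = [-0.823441, -0.384871]
ρ-limits: (tanh -0.823441, tanh -0.384871) = (-0.677, -0.367)

(-0.677, -0.367)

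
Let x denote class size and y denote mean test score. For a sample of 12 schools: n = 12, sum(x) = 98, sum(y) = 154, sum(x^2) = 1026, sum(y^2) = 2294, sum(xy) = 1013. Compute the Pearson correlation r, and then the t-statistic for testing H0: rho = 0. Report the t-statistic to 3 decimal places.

-7.115

S_xy = nΣxy − ΣxΣy = 12·1013 − 98·154 = 12156 − 15092 = -2936
S_xx = nΣx² − (Σx)² = 12·1026 − 98² = 12312 − 9604 = 2708
S_yy = nΣy² − (Σy)² = 12·2294 − 154² = 27528 − 23716 = 3812
r = S_xy / √(S_xx·S_yy) = -2936 / √(2708·3812) = -2936 / √10322896 = -2936 / 3212.9264 = -0.9138
t = r·√(n−2)/√(1−r²) = -0.9138·√10 / √(1−0.835030) = -2.889689 / 0.406165 = -7.115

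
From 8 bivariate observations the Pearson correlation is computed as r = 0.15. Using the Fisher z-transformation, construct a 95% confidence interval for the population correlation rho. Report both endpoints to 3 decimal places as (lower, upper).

z_r = atanh(0.15) = 0.151140;  SE = 1/√(n−3) = 1/√5 = 0.447214
z-limits: 0.151140 ± 1.960·0.447214 = 0.151140 ± 0.876539 = [-0.725399, 1.027679]
ρ-limits: (tanh -0.725399, tanh 1.027679) = (-0.620, 0.773)

(-0.620, 0.773)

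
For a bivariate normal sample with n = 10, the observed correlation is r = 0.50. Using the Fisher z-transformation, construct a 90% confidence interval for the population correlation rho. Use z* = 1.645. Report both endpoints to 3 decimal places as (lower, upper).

(-0.072, 0.825)

Fisher z: z_r = atanh(r) = ½·ln((1+0.50)/(1−0.50)) = 0.549306
SE(z) = 1/√(n−3) = 1/√7 = 0.377964
90% ⇒ z* = 1.645; margin = 1.645·0.377964 = 0.621751
CI on z-scale: (-0.072445, 1.171057)
Back-transform: tanh(-0.072445) = -0.072319, tanh(1.171057) = 0.824611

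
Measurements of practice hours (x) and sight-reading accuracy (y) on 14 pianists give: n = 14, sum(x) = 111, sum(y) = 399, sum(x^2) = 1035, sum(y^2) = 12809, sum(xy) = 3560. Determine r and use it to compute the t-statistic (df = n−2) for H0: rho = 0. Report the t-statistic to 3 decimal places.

5.367

S_xy = nΣxy − ΣxΣy = 14·3560 − 111·399 = 49840 − 44289 = 5551
S_xx = nΣx² − (Σx)² = 14·1035 − 111² = 14490 − 12321 = 2169
S_yy = nΣy² − (Σy)² = 14·12809 − 399² = 179326 − 159201 = 20125
r = S_xy / √(S_xx·S_yy) = 5551 / √(2169·20125) = 5551 / √43651125 = 5551 / 6606.8998 = 0.8402
t = r·√(n−2)/√(1−r²) = 0.8402·√12 / √(1−0.705936) = 2.910538 / 0.542277 = 5.367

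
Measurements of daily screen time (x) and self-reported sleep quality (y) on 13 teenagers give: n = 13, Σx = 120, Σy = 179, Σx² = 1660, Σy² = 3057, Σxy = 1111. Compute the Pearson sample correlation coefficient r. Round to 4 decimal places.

S_xy = nΣxy − ΣxΣy = 13·1111 − 120·179 = 14443 − 21480 = -7037
S_xx = nΣx² − (Σx)² = 13·1660 − 120² = 21580 − 14400 = 7180
S_yy = nΣy² − (Σy)² = 13·3057 − 179² = 39741 − 32041 = 7700
r = S_xy / √(S_xx·S_yy) = -7037 / √(7180·7700) = -7037 / √55286000 = -7037 / 7435.4556 = -0.9464

-0.9464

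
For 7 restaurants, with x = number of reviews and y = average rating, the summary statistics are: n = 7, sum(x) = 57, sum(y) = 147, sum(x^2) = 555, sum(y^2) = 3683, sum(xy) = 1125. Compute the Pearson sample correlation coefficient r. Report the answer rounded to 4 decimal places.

Numerator: nΣxy − (Σx)(Σy) = 7·1125 − (57)(147) = -504
Denominator: √[(nΣx²−(Σx)²)(nΣy²−(Σy)²)]
  nΣx²−(Σx)² = 7·555 − 3249 = 636;  nΣy²−(Σy)² = 7·3683 − 21609 = 4172
  √(636·4172) = √2653392 = 1628.9236
r = -504 / 1628.9236 = -0.3094

-0.3094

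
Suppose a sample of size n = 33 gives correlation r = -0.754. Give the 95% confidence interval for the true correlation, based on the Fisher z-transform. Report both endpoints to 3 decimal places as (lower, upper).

z_r = atanh(-0.754) = -0.982161;  SE = 1/√(n−3) = 1/√30 = 0.182574
z-limits: -0.982161 ± 1.960·0.182574 = -0.982161 ± 0.357845 = [-1.340006, -0.624316]
ρ-limits: (tanh -1.340006, tanh -0.624316) = (-0.872, -0.554)

(-0.872, -0.554)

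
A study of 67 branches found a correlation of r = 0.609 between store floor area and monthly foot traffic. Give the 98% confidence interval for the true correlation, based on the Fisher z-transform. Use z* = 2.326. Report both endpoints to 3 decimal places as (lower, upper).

(0.394, 0.761)

z_r = atanh(0.609) = 0.707330;  SE = 1/√(n−3) = 1/√64 = 0.125000
z-limits: 0.707330 ± 2.326·0.125000 = 0.707330 ± 0.290750 = [0.416580, 0.998080]
ρ-limits: (tanh 0.416580, tanh 0.998080) = (0.394, 0.761)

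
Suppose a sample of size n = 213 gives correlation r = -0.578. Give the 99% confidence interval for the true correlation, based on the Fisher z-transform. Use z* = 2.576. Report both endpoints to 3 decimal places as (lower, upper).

z_r = atanh(-0.578) = -0.659454;  SE = 1/√(n−3) = 1/√210 = 0.069007
z-limits: -0.659454 ± 2.576·0.069007 = -0.659454 ± 0.177762 = [-0.837216, -0.481692]
ρ-limits: (tanh -0.837216, tanh -0.481692) = (-0.684, -0.448)

(-0.684, -0.448)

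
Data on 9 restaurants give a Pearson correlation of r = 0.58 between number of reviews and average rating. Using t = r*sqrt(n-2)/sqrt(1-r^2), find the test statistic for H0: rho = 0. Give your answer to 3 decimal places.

1.884

1 − r² = 1 − 0.3364 = 0.6636;  √(1−r²) = 0.814616
√(n−2) = √7 = 2.645751
t = r·√(n−2)/√(1−r²) = 0.58 · 2.645751 / 0.814616 = 1.884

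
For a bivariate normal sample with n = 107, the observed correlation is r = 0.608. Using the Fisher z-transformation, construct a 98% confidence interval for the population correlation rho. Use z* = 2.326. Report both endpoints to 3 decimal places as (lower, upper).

z_r = atanh(0.608) = 0.705742;  SE = 1/√(n−3) = 1/√104 = 0.098058
z-limits: 0.705742 ± 2.326·0.098058 = 0.705742 ± 0.228083 = [0.477659, 0.933825]
ρ-limits: (tanh 0.477659, tanh 0.933825) = (0.444, 0.732)

(0.444, 0.732)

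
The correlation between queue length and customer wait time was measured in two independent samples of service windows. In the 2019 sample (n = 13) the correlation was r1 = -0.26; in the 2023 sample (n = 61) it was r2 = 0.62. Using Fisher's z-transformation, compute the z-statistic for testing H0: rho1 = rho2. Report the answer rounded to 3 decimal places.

-2.895

z1 = atanh(-0.26) = -0.266108,  z2 = atanh(0.62) = 0.725005
SE = √(1/(n1−3) + 1/(n2−3)) = √(1/10 + 1/58) = √(0.1000000 + 0.0172414) = √0.1172414 = 0.342405
z = (z1 − z2)/SE = (-0.266108 − 0.725005) / 0.342405 = -0.991113 / 0.342405 = -2.895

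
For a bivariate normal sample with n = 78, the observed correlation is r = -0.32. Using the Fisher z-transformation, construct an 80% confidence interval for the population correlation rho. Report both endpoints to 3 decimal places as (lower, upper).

Fisher z: z_r = atanh(r) = ½·ln((1+(-0.32))/(1−(-0.32))) = -0.331647
SE(z) = 1/√(n−3) = 1/√75 = 0.115470
80% ⇒ z* = 1.282; margin = 1.282·0.115470 = 0.148033
CI on z-scale: (-0.479680, -0.183614)
Back-transform: tanh(-0.479680) = -0.445987, tanh(-0.183614) = -0.181578

(-0.446, -0.182)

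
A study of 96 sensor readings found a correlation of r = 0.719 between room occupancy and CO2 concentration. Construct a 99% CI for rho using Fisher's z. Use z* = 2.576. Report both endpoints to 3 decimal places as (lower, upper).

z_r = atanh(0.719) = 0.905572;  SE = 1/√(n−3) = 1/√93 = 0.103695
z-limits: 0.905572 ± 2.576·0.103695 = 0.905572 ± 0.267118 = [0.638454, 1.172690]
ρ-limits: (tanh 0.638454, tanh 1.172690) = (0.564, 0.825)

(0.564, 0.825)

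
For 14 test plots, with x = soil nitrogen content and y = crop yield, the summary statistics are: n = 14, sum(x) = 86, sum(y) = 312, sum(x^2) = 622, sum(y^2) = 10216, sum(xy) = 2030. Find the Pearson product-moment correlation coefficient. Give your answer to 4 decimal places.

0.2051

S_xy = nΣxy − ΣxΣy = 14·2030 − 86·312 = 28420 − 26832 = 1588
S_xx = nΣx² − (Σx)² = 14·622 − 86² = 8708 − 7396 = 1312
S_yy = nΣy² − (Σy)² = 14·10216 − 312² = 143024 − 97344 = 45680
r = S_xy / √(S_xx·S_yy) = 1588 / √(1312·45680) = 1588 / √59932160 = 1588 / 7741.5864 = 0.2051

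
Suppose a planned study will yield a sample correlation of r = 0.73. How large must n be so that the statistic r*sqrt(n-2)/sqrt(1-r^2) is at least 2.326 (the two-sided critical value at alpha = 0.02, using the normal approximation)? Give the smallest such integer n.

Need r·√(n−2)/√(1−r²) ≥ 2.326
√(n−2) ≥ 2.326·√(1−0.5329) / 0.73 = 2.326·0.683447 / 0.73 = 2.1777
n−2 ≥ 4.7424  ⇒  n ≥ 6.7424
Smallest integer n = 7

7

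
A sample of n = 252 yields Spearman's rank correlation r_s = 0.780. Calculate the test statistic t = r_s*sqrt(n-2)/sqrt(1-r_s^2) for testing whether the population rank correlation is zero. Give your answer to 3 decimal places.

19.708

t = r_s·√(n−2) / √(1−r_s²) with r_s = 0.780, n = 252
  = 0.780·√250 / √(1 − 0.608400)
  = 0.780·15.811388 / 0.625780
  = 12.332883 / 0.625780 = 19.708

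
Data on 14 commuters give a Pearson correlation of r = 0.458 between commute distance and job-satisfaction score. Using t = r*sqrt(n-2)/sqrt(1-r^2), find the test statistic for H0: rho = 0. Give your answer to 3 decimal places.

1.785

t = r·√(n−2) / √(1−r²) with r = 0.458, n = 14
  = 0.458·√12 / √(1 − 0.209764)
  = 0.458·3.464102 / 0.888952
  = 1.586559 / 0.888952 = 1.785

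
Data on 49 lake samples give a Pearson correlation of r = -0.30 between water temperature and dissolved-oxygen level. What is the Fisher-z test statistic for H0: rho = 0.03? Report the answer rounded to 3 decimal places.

-2.303

z_r = atanh(-0.30) = -0.309520,  z_0 = atanh(0.03) = 0.030009
SE = 1/√(n−3) = 1/√46 = 0.147442
z = (z_r − z_0)/SE = (-0.309520 − 0.030009) / 0.147442 = -0.339529 / 0.147442 = -2.303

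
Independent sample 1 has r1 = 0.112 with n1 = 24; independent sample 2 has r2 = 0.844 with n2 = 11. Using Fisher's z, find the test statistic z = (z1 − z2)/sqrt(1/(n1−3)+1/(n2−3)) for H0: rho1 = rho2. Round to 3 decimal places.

-2.702

z1 = atanh(0.112) = 0.112472,  z2 = atanh(0.844) = 1.234918
SE = √(1/(n1−3) + 1/(n2−3)) = √(1/21 + 1/8) = √(0.0476190 + 0.1250000) = √0.1726190 = 0.415474
z = (z1 − z2)/SE = (0.112472 − 1.234918) / 0.415474 = -1.122446 / 0.415474 = -2.702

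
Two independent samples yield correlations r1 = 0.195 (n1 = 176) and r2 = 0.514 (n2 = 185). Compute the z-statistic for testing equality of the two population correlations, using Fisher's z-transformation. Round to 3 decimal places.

-3.490

Fisher z-transforms: z1 = atanh(0.195) = 0.197530, z2 = atanh(0.514) = 0.568151; difference d = -0.370621
Var(d) = 1/173 + 1/182 = 0.0057803 + 0.0054945 = 0.0112748
z = d/√Var(d) = -0.370621 / √0.0112748 = -0.370621 / 0.106183 = -3.490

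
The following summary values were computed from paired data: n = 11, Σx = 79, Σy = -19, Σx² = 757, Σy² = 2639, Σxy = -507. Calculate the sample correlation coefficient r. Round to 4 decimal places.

-0.5271

Numerator: nΣxy − (Σx)(Σy) = 11·(-507) − (79)(-19) = -4076
Denominator: √[(nΣx²−(Σx)²)(nΣy²−(Σy)²)]
  nΣx²−(Σx)² = 11·757 − 6241 = 2086;  nΣy²−(Σy)² = 11·2639 − 361 = 28668
  √(2086·28668) = √59801448 = 7733.1396
r = -4076 / 7733.1396 = -0.5271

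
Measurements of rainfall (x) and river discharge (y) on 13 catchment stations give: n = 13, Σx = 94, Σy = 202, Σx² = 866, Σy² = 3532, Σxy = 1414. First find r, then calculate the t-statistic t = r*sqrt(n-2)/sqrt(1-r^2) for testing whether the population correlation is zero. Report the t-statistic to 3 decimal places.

S_xy = nΣxy − ΣxΣy = 13·1414 − 94·202 = 18382 − 18988 = -606
S_xx = nΣx² − (Σx)² = 13·866 − 94² = 11258 − 8836 = 2422
S_yy = nΣy² − (Σy)² = 13·3532 − 202² = 45916 − 40804 = 5112
r = S_xy / √(S_xx·S_yy) = -606 / √(2422·5112) = -606 / √12381264 = -606 / 3518.7020 = -0.1722
t = r·√(n−2)/√(1−r²) = -0.1722·√11 / √(1−0.029653) = -0.571123 / 0.985062 = -0.580

-0.580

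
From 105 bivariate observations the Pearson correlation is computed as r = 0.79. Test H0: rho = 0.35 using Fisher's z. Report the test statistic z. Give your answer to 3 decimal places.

7.130

z_r = atanh(0.79) = 1.071432,  z_0 = atanh(0.35) = 0.365444
SE = 1/√(n−3) = 1/√102 = 0.099015
z = (z_r − z_0)/SE = (1.071432 − 0.365444) / 0.099015 = 0.705988 / 0.099015 = 7.130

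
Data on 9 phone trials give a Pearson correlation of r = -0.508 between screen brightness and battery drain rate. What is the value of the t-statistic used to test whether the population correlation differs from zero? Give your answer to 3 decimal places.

t = r·√(n−2) / √(1−r²) with r = -0.508, n = 9
  = -0.508·√7 / √(1 − 0.258064)
  = -0.508·2.645751 / 0.861357
  = -1.344042 / 0.861357 = -1.560

-1.560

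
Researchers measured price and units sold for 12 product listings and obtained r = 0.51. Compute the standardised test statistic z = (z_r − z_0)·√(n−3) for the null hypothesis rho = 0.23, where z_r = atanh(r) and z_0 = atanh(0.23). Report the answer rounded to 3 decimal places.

Fisher z: atanh(0.51) = 0.562730, atanh(0.23) = 0.234189
z = (z_r − z_0)·√(n−3) = (0.562730 − 0.234189)·√9 = 0.328541 · 3.000000 = 0.986

0.986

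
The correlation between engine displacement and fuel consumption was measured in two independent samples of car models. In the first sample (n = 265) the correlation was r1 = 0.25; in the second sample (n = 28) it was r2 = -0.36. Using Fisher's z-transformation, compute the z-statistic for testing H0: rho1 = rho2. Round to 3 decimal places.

3.021

Fisher z-transforms: z1 = atanh(0.25) = 0.255413, z2 = atanh(-0.36) = -0.376886; difference d = 0.632299
Var(d) = 1/262 + 1/25 = 0.0038168 + 0.0400000 = 0.0438168
z = d/√Var(d) = 0.632299 / √0.0438168 = 0.632299 / 0.209325 = 3.021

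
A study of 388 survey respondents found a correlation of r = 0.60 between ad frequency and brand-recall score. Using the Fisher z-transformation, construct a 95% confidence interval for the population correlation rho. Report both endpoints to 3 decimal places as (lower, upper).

(0.532, 0.660)

Fisher z: z_r = atanh(r) = ½·ln((1+0.60)/(1−0.60)) = 0.693147
SE(z) = 1/√(n−3) = 1/√385 = 0.050965
95% ⇒ z* = 1.960; margin = 1.960·0.050965 = 0.099891
CI on z-scale: (0.593256, 0.793038)
Back-transform: tanh(0.593256) = 0.532233, tanh(0.793038) = 0.660127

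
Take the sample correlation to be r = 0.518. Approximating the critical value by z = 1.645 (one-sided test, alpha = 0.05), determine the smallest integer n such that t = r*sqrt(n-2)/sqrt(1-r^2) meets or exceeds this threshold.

Need r·√(n−2)/√(1−r²) ≥ 1.645
√(n−2) ≥ 1.645·√(1−0.268324) / 0.518 = 1.645·0.855381 / 0.518 = 2.7164
n−2 ≥ 7.3788  ⇒  n ≥ 9.3788
Smallest integer n = 10

10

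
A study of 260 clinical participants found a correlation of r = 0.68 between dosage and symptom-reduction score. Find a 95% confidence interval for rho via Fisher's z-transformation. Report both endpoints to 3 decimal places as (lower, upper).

Fisher z: z_r = atanh(r) = ½·ln((1+0.68)/(1−0.68)) = 0.829114
SE(z) = 1/√(n−3) = 1/√257 = 0.062378
95% ⇒ z* = 1.960; margin = 1.960·0.062378 = 0.122261
CI on z-scale: (0.706853, 0.951375)
Back-transform: tanh(0.706853) = 0.608700, tanh(0.951375) = 0.740405

(0.609, 0.740)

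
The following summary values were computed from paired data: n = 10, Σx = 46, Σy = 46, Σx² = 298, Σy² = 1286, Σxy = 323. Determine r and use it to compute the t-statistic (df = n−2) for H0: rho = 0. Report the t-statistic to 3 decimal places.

S_xy = nΣxy − ΣxΣy = 10·323 − 46·46 = 3230 − 2116 = 1114
S_xx = nΣx² − (Σx)² = 10·298 − 46² = 2980 − 2116 = 864
S_yy = nΣy² − (Σy)² = 10·1286 − 46² = 12860 − 2116 = 10744
r = S_xy / √(S_xx·S_yy) = 1114 / √(864·10744) = 1114 / √9282816 = 1114 / 3046.7714 = 0.3656
t = r·√(n−2)/√(1−r²) = 0.3656·√8 / √(1−0.133663) = 1.034073 / 0.930772 = 1.111

1.111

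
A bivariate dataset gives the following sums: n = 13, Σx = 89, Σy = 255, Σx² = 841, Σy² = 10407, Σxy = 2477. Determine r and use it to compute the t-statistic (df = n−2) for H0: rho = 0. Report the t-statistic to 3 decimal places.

Numerator: nΣxy − (Σx)(Σy) = 13·2477 − (89)(255) = 9506
Denominator: √[(nΣx²−(Σx)²)(nΣy²−(Σy)²)]
  nΣx²−(Σx)² = 13·841 − 7921 = 3012;  nΣy²−(Σy)² = 13·10407 − 65025 = 70266
  √(3012·70266) = √211641192 = 14547.8930
r = 9506 / 14547.8930 = 0.6534
t = r·√(n−2)/√(1−r²) = 0.6534·√11 / √(1−0.426932) = 2.167083 / 0.757013 = 2.863

2.863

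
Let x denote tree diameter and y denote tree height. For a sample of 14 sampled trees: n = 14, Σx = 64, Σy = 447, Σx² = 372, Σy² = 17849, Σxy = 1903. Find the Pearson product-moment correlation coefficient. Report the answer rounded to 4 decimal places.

Numerator: nΣxy − (Σx)(Σy) = 14·1903 − (64)(447) = -1966
Denominator: √[(nΣx²−(Σx)²)(nΣy²−(Σy)²)]
  nΣx²−(Σx)² = 14·372 − 4096 = 1112;  nΣy²−(Σy)² = 14·17849 − 199809 = 50077
  √(1112·50077) = √55685624 = 7462.2801
r = -1966 / 7462.2801 = -0.2635

-0.2635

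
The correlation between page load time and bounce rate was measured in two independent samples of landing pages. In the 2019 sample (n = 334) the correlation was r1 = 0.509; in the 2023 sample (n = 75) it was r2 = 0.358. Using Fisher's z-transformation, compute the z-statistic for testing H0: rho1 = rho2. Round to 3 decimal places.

z1 = atanh(0.509) = 0.561379,  z2 = atanh(0.358) = 0.374590
SE = √(1/(n1−3) + 1/(n2−3)) = √(1/331 + 1/72) = √(0.0030211 + 0.0138889) = √0.0169100 = 0.130038
z = (z1 − z2)/SE = (0.561379 − 0.374590) / 0.130038 = 0.186789 / 0.130038 = 1.436

1.436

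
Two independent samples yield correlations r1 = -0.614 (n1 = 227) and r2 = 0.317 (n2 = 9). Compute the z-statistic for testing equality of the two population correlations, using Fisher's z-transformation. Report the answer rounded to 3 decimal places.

-2.523

Fisher z-transforms: z1 = atanh(-0.614) = -0.715317, z2 = atanh(0.317) = 0.328308; difference d = -1.043625
Var(d) = 1/224 + 1/6 = 0.0044643 + 0.1666667 = 0.1711310
z = d/√Var(d) = -1.043625 / √0.1711310 = -1.043625 / 0.413680 = -2.523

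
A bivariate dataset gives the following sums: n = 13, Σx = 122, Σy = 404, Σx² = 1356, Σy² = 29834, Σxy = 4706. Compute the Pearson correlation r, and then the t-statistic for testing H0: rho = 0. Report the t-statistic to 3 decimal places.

S_xy = nΣxy − ΣxΣy = 13·4706 − 122·404 = 61178 − 49288 = 11890
S_xx = nΣx² − (Σx)² = 13·1356 − 122² = 17628 − 14884 = 2744
S_yy = nΣy² − (Σy)² = 13·29834 − 404² = 387842 − 163216 = 224626
r = S_xy / √(S_xx·S_yy) = 11890 / √(2744·224626) = 11890 / √616373744 = 11890 / 24826.8754 = 0.4789
t = r·√(n−2)/√(1−r²) = 0.4789·√11 / √(1−0.229345) = 1.588332 / 0.877870 = 1.809

1.809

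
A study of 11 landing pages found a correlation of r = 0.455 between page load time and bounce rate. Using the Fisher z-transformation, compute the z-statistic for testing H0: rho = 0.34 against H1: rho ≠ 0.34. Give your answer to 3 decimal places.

Fisher z: atanh(0.455) = 0.490988, atanh(0.34) = 0.354093
z = (z_r − z_0)·√(n−3) = (0.490988 − 0.354093)·√8 = 0.136895 · 2.828427 = 0.387

0.387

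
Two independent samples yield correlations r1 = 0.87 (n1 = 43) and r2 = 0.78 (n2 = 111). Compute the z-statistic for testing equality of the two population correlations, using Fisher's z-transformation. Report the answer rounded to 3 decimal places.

z1 = atanh(0.87) = 1.333080,  z2 = atanh(0.78) = 1.045371
SE = √(1/(n1−3) + 1/(n2−3)) = √(1/40 + 1/108) = √(0.0250000 + 0.0092593) = √0.0342593 = 0.185093
z = (z1 − z2)/SE = (1.333080 − 1.045371) / 0.185093 = 0.287709 / 0.185093 = 1.554

1.554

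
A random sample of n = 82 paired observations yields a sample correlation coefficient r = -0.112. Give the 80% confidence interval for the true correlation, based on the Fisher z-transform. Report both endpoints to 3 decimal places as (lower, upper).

Fisher z: z_r = atanh(r) = ½·ln((1+(-0.112))/(1−(-0.112))) = -0.112472
SE(z) = 1/√(n−3) = 1/√79 = 0.112509
80% ⇒ z* = 1.282; margin = 1.282·0.112509 = 0.144237
CI on z-scale: (-0.256709, 0.031765)
Back-transform: tanh(-0.256709) = -0.251215, tanh(0.031765) = 0.031754

(-0.251, 0.032)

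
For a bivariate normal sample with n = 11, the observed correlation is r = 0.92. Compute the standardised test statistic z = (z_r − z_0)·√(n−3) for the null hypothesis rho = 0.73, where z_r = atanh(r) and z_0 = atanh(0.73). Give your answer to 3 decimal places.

z_r = atanh(0.92) = 1.589027,  z_0 = atanh(0.73) = 0.928727
SE = 1/√(n−3) = 1/√8 = 0.353553
z = (z_r − z_0)/SE = (1.589027 − 0.928727) / 0.353553 = 0.660300 / 0.353553 = 1.868

1.868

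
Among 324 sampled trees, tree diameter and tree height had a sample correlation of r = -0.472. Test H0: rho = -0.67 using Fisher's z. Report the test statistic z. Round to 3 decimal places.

z_r = atanh(-0.472) = -0.512641,  z_0 = atanh(-0.67) = -0.810743
SE = 1/√(n−3) = 1/√321 = 0.055815
z = (z_r − z_0)/SE = (-0.512641 − (-0.810743)) / 0.055815 = 0.298102 / 0.055815 = 5.341

5.341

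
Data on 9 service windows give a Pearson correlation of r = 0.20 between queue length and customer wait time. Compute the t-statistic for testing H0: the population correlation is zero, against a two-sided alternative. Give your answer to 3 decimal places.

t = r·√(n−2) / √(1−r²) with r = 0.20, n = 9
  = 0.20·√7 / √(1 − 0.0400)
  = 0.20·2.645751 / 0.979796
  = 0.529150 / 0.979796 = 0.540

0.540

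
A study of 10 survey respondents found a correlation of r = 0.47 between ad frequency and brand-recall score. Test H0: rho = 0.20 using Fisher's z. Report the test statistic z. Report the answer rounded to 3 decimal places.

0.813

Fisher z: atanh(0.47) = 0.510070, atanh(0.20) = 0.202733
z = (z_r − z_0)·√(n−3) = (0.510070 − 0.202733)·√7 = 0.307337 · 2.645751 = 0.813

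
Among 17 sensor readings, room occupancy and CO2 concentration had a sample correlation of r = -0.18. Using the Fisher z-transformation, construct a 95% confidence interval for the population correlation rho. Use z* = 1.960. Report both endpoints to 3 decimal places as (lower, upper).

(-0.608, 0.329)

z_r = atanh(-0.18) = -0.181983;  SE = 1/√(n−3) = 1/√14 = 0.267261
z-limits: -0.181983 ± 1.960·0.267261 = -0.181983 ± 0.523832 = [-0.705815, 0.341849]
ρ-limits: (tanh -0.705815, tanh 0.341849) = (-0.608, 0.329)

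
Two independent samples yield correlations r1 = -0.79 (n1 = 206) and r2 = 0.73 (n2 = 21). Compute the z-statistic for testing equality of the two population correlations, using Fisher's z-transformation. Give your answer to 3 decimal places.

z1 = atanh(-0.79) = -1.071432,  z2 = atanh(0.73) = 0.928727
SE = √(1/(n1−3) + 1/(n2−3)) = √(1/203 + 1/18) = √(0.0049261 + 0.0555556) = √0.0604817 = 0.245930
z = (z1 − z2)/SE = (-1.071432 − 0.928727) / 0.245930 = -2.000159 / 0.245930 = -8.133

-8.133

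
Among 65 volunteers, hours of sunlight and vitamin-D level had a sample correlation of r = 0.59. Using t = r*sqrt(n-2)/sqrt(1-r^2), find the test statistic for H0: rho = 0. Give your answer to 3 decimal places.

t = r·√(n−2) / √(1−r²) with r = 0.59, n = 65
  = 0.59·√63 / √(1 − 0.3481)
  = 0.59·7.937254 / 0.807403
  = 4.682980 / 0.807403 = 5.800

5.800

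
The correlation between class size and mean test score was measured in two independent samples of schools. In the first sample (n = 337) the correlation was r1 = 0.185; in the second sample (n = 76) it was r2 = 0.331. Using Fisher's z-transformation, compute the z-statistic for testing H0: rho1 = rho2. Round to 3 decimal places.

z1 = atanh(0.185) = 0.187155,  z2 = atanh(0.331) = 0.343951
SE = √(1/(n1−3) + 1/(n2−3)) = √(1/334 + 1/73) = √(0.0029940 + 0.0136986) = √0.0166926 = 0.129200
z = (z1 − z2)/SE = (0.187155 − 0.343951) / 0.129200 = -0.156796 / 0.129200 = -1.214

-1.214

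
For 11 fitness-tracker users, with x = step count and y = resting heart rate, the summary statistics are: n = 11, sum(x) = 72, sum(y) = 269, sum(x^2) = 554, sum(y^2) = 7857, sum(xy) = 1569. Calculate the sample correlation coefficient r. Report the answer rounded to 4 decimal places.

-0.5895

Numerator: nΣxy − (Σx)(Σy) = 11·1569 − (72)(269) = -2109
Denominator: √[(nΣx²−(Σx)²)(nΣy²−(Σy)²)]
  nΣx²−(Σx)² = 11·554 − 5184 = 910;  nΣy²−(Σy)² = 11·7857 − 72361 = 14066
  √(910·14066) = √12800060 = 3577.7171
r = -2109 / 3577.7171 = -0.5895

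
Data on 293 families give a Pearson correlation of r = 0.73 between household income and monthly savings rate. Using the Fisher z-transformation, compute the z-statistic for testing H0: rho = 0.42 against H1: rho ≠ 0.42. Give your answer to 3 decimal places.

z_r = atanh(0.73) = 0.928727,  z_0 = atanh(0.42) = 0.447692
SE = 1/√(n−3) = 1/√290 = 0.058722
z = (z_r − z_0)/SE = (0.928727 − 0.447692) / 0.058722 = 0.481035 / 0.058722 = 8.192

8.192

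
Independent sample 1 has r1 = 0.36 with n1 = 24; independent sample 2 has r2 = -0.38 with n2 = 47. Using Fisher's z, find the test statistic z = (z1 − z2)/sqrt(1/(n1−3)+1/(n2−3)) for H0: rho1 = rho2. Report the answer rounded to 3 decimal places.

2.929

Fisher z-transforms: z1 = atanh(0.36) = 0.376886, z2 = atanh(-0.38) = -0.400060; difference d = 0.776946
Var(d) = 1/21 + 1/44 = 0.0476190 + 0.0227273 = 0.0703463
z = d/√Var(d) = 0.776946 / √0.0703463 = 0.776946 / 0.265229 = 2.929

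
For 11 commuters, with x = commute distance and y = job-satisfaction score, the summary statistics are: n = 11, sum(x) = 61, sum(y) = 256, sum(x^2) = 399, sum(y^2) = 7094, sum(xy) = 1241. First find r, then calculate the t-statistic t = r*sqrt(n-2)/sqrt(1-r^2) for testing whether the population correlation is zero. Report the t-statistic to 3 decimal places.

S_xy = nΣxy − ΣxΣy = 11·1241 − 61·256 = 13651 − 15616 = -1965
S_xx = nΣx² − (Σx)² = 11·399 − 61² = 4389 − 3721 = 668
S_yy = nΣy² − (Σy)² = 11·7094 − 256² = 78034 − 65536 = 12498
r = S_xy / √(S_xx·S_yy) = -1965 / √(668·12498) = -1965 / √8348664 = -1965 / 2889.4055 = -0.6801
t = r·√(n−2)/√(1−r²) = -0.6801·√9 / √(1−0.462536) = -2.040300 / 0.733119 = -2.783

-2.783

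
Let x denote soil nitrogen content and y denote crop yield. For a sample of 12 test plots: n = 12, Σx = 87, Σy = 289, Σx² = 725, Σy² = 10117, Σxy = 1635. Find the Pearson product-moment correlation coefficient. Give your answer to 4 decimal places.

S_xy = nΣxy − ΣxΣy = 12·1635 − 87·289 = 19620 − 25143 = -5523
S_xx = nΣx² − (Σx)² = 12·725 − 87² = 8700 − 7569 = 1131
S_yy = nΣy² − (Σy)² = 12·10117 − 289² = 121404 − 83521 = 37883
r = S_xy / √(S_xx·S_yy) = -5523 / √(1131·37883) = -5523 / √42845673 = -5523 / 6545.6606 = -0.8438

-0.8438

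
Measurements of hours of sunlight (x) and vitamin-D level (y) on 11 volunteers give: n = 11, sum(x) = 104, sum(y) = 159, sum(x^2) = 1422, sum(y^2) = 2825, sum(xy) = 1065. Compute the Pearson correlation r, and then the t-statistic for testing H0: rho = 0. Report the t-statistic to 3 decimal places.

-6.657

Numerator: nΣxy − (Σx)(Σy) = 11·1065 − (104)(159) = -4821
Denominator: √[(nΣx²−(Σx)²)(nΣy²−(Σy)²)]
  nΣx²−(Σx)² = 11·1422 − 10816 = 4826;  nΣy²−(Σy)² = 11·2825 − 25281 = 5794
  √(4826·5794) = √27961844 = 5287.8960
r = -4821 / 5287.8960 = -0.9117
t = r·√(n−2)/√(1−r²) = -0.9117·√9 / √(1−0.831197) = -2.735100 / 0.410856 = -6.657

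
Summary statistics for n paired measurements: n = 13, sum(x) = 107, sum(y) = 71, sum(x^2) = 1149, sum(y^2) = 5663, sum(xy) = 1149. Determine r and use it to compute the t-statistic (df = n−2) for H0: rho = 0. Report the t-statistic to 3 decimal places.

S_xy = nΣxy − ΣxΣy = 13·1149 − 107·71 = 14937 − 7597 = 7340
S_xx = nΣx² − (Σx)² = 13·1149 − 107² = 14937 − 11449 = 3488
S_yy = nΣy² − (Σy)² = 13·5663 − 71² = 73619 − 5041 = 68578
r = S_xy / √(S_xx·S_yy) = 7340 / √(3488·68578) = 7340 / √239200064 = 7340 / 15466.0940 = 0.4746
t = r·√(n−2)/√(1−r²) = 0.4746·√11 / √(1−0.225245) = 1.574070 / 0.880202 = 1.788

1.788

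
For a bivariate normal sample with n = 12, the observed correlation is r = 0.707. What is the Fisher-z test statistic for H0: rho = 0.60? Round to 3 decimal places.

Fisher z: atanh(0.707) = 0.881160, atanh(0.60) = 0.693147
z = (z_r − z_0)·√(n−3) = (0.881160 − 0.693147)·√9 = 0.188013 · 3.000000 = 0.564

0.564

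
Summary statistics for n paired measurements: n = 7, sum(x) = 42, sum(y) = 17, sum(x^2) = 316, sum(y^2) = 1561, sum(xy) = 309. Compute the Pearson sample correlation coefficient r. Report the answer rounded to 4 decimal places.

S_xy = nΣxy − ΣxΣy = 7·309 − 42·17 = 2163 − 714 = 1449
S_xx = nΣx² − (Σx)² = 7·316 − 42² = 2212 − 1764 = 448
S_yy = nΣy² − (Σy)² = 7·1561 − 17² = 10927 − 289 = 10638
r = S_xy / √(S_xx·S_yy) = 1449 / √(448·10638) = 1449 / √4765824 = 1449 / 2183.0767 = 0.6637

0.6637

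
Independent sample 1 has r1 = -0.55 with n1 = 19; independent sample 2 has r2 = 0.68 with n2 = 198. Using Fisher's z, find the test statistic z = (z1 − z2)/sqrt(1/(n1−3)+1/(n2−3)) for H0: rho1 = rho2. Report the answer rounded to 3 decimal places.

z1 = atanh(-0.55) = -0.618381,  z2 = atanh(0.68) = 0.829114
SE = √(1/(n1−3) + 1/(n2−3)) = √(1/16 + 1/195) = √(0.0625000 + 0.0051282) = √0.0676282 = 0.260054
z = (z1 − z2)/SE = (-0.618381 − 0.829114) / 0.260054 = -1.447495 / 0.260054 = -5.566

-5.566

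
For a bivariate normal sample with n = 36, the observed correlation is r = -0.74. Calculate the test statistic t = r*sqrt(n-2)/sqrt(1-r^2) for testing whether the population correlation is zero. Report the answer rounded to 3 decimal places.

-6.415

t = r·√(n−2) / √(1−r²) with r = -0.74, n = 36
  = -0.74·√34 / √(1 − 0.5476)
  = -0.74·5.830952 / 0.672607
  = -4.314904 / 0.672607 = -6.415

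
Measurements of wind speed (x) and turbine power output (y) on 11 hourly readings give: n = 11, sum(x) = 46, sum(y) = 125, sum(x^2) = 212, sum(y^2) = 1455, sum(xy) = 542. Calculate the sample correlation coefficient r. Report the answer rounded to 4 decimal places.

Numerator: nΣxy − (Σx)(Σy) = 11·542 − (46)(125) = 212
Denominator: √[(nΣx²−(Σx)²)(nΣy²−(Σy)²)]
  nΣx²−(Σx)² = 11·212 − 2116 = 216;  nΣy²−(Σy)² = 11·1455 − 15625 = 380
  √(216·380) = √82080 = 286.4961
r = 212 / 286.4961 = 0.7400

0.7400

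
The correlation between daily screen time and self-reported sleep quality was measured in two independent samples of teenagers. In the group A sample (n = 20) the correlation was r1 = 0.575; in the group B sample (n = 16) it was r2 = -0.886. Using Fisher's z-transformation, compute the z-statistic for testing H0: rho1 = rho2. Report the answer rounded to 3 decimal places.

5.586

z1 = atanh(0.575) = 0.654961,  z2 = atanh(-0.886) = -1.403008
SE = √(1/(n1−3) + 1/(n2−3)) = √(1/17 + 1/13) = √(0.0588235 + 0.0769231) = √0.1357466 = 0.368438
z = (z1 − z2)/SE = (0.654961 − (-1.403008)) / 0.368438 = 2.057969 / 0.368438 = 5.586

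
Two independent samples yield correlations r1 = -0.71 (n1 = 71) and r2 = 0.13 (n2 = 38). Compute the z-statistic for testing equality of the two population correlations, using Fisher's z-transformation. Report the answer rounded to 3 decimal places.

-4.893

Fisher z-transforms: z1 = atanh(-0.71) = -0.887184, z2 = atanh(0.13) = 0.130740; difference d = -1.017924
Var(d) = 1/68 + 1/35 = 0.0147059 + 0.0285714 = 0.0432773
z = d/√Var(d) = -1.017924 / √0.0432773 = -1.017924 / 0.208032 = -4.893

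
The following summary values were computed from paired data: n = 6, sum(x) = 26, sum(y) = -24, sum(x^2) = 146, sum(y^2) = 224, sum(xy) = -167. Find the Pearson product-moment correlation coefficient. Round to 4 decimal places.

-0.9645

S_xy = nΣxy − ΣxΣy = 6·(-167) − 26·(-24) = -1002 − (-624) = -378
S_xx = nΣx² − (Σx)² = 6·146 − 26² = 876 − 676 = 200
S_yy = nΣy² − (Σy)² = 6·224 − (-24)² = 1344 − 576 = 768
r = S_xy / √(S_xx·S_yy) = -378 / √(200·768) = -378 / √153600 = -378 / 391.9184 = -0.9645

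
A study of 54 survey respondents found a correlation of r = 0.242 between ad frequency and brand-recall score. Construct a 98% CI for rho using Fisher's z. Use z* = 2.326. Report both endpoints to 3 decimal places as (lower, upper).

(-0.079, 0.517)

Fisher z: z_r = atanh(r) = ½·ln((1+0.242)/(1−0.242)) = 0.246897
SE(z) = 1/√(n−3) = 1/√51 = 0.140028
98% ⇒ z* = 2.326; margin = 2.326·0.140028 = 0.325705
CI on z-scale: (-0.078808, 0.572602)
Back-transform: tanh(-0.078808) = -0.078645, tanh(0.572602) = 0.517268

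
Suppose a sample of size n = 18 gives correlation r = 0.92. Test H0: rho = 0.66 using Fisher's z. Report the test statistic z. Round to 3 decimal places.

z_r = atanh(0.92) = 1.589027,  z_0 = atanh(0.66) = 0.792814
SE = 1/√(n−3) = 1/√15 = 0.258199
z = (z_r − z_0)/SE = (1.589027 − 0.792814) / 0.258199 = 0.796213 / 0.258199 = 3.084

3.084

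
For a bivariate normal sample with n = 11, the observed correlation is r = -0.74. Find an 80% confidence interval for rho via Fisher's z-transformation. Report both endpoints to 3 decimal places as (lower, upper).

Fisher z: z_r = atanh(r) = ½·ln((1+(-0.74))/(1−(-0.74))) = -0.950479
SE(z) = 1/√(n−3) = 1/√8 = 0.353553
80% ⇒ z* = 1.282; margin = 1.282·0.353553 = 0.453255
CI on z-scale: (-1.403734, -0.497224)
Back-transform: tanh(-1.403734) = -0.886156, tanh(-0.497224) = -0.459931

(-0.886, -0.460)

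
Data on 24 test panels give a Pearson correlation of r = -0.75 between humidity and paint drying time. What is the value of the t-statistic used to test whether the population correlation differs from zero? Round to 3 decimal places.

-5.318

t = r·√(n−2) / √(1−r²) with r = -0.75, n = 24
  = -0.75·√22 / √(1 − 0.5625)
  = -0.75·4.690416 / 0.661438
  = -3.517812 / 0.661438 = -5.318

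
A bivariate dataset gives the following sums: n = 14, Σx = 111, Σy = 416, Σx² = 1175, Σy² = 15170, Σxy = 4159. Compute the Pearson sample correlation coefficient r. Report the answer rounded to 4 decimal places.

0.9457

S_xy = nΣxy − ΣxΣy = 14·4159 − 111·416 = 58226 − 46176 = 12050
S_xx = nΣx² − (Σx)² = 14·1175 − 111² = 16450 − 12321 = 4129
S_yy = nΣy² − (Σy)² = 14·15170 − 416² = 212380 − 173056 = 39324
r = S_xy / √(S_xx·S_yy) = 12050 / √(4129·39324) = 12050 / √162368796 = 12050 / 12742.4015 = 0.9457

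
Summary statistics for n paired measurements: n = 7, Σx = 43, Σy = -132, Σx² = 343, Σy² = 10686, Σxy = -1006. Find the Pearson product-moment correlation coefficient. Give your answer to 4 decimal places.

-0.2427

Numerator: nΣxy − (Σx)(Σy) = 7·(-1006) − (43)(-132) = -1366
Denominator: √[(nΣx²−(Σx)²)(nΣy²−(Σy)²)]
  nΣx²−(Σx)² = 7·343 − 1849 = 552;  nΣy²−(Σy)² = 7·10686 − 17424 = 57378
  √(552·57378) = √31672656 = 5627.8465
r = -1366 / 5627.8465 = -0.2427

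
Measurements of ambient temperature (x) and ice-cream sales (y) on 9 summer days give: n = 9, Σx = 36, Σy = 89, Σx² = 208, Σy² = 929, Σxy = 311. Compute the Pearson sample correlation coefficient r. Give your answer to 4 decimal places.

Numerator: nΣxy − (Σx)(Σy) = 9·311 − (36)(89) = -405
Denominator: √[(nΣx²−(Σx)²)(nΣy²−(Σy)²)]
  nΣx²−(Σx)² = 9·208 − 1296 = 576;  nΣy²−(Σy)² = 9·929 − 7921 = 440
  √(576·440) = √253440 = 503.4282
r = -405 / 503.4282 = -0.8045

-0.8045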